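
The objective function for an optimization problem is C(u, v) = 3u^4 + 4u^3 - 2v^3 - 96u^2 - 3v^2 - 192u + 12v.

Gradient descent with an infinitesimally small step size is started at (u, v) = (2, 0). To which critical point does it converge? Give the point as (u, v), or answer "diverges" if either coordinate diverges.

(4, -2)

C is separable, so gradient descent decouples: u follows -∂C/∂u, v follows -∂C/∂v.
∂C/∂u = 12(u - 4)(u + 1)(u + 4); at u=2 this is -432, so u increases.
∂C/∂v = -6(v - 1)(v + 2); at v=0 this is 12, so v decreases.
u converges to its nearest critical value 4 (a local min of the u-part); v converges to -2. The iterate converges to (4, -2).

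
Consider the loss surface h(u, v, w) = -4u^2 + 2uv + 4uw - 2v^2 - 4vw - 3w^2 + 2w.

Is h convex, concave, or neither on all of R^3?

concave

h is quadratic, so its Hessian is the constant matrix H = [[-8, 2, 4], [2, -4, -4], [4, -4, -6]].
Leading principal minors: -8, 28, -40.
Signs alternate −, +, − ⇒ H ≺ 0 ⇒ concave.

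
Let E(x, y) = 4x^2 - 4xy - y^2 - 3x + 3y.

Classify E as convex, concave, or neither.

neither

E is quadratic, so its Hessian is the constant matrix H = [[8, -4], [-4, -2]].
det(H) = -32, tr(H) = 6.
det(H) < 0, so H is indefinite: neither convex nor concave.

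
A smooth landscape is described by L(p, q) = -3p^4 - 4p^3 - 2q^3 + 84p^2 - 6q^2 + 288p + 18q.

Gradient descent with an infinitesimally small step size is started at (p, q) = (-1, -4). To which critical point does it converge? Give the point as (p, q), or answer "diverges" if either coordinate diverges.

(-2, -3)

L is separable, so gradient descent decouples: p follows -∂L/∂p, q follows -∂L/∂q.
∂L/∂p = -12(p - 4)(p + 2)(p + 3); at p=-1 this is 120, so p decreases.
∂L/∂q = -6(q - 1)(q + 3); at q=-4 this is -30, so q increases.
p converges to its nearest critical value -2 (a local min of the p-part); q converges to -3. The iterate converges to (-2, -3).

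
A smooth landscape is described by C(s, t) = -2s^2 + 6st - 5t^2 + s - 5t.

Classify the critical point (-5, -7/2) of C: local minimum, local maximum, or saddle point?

The Hessian of C is constant: H = [[-4, 6], [6, -10]].
det(H) = (-4)·(-10) − 6² = 4.
det(H) > 0 and tr(H) = -14 < 0, so H is negative definite and the point is a local maximum.

local maximum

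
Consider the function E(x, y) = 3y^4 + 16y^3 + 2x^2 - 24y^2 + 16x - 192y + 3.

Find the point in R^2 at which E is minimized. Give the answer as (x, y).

(-4, 2)

E(x,y) separates as P(x) + Q(y) + 3, so its minimum is min P + min Q + 3.
P'(x) = 4x + 16 vanishes at x ∈ {-4}; Q'(y) = 12(y - 2)(y + 2)(y + 4) vanishes at y ∈ {-4, -2, 2}.
Local minima of P (where P''>0): P(-4)=-32. Local minima of Q: Q(-4)=128, Q(2)=-304.
So the global minimum of E is P(-4) + Q(2) + 3 = -32 − 304 + 3 = -333, attained at (-4, 2).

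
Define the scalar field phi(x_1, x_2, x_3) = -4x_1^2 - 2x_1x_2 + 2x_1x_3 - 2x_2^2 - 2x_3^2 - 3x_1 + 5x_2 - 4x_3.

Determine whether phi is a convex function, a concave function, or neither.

phi is quadratic, so its Hessian is the constant matrix H = [[-8, -2, 2], [-2, -4, 0], [2, 0, -4]].
Leading principal minors: -8, 28, -96.
Signs alternate −, +, − ⇒ H ≺ 0 ⇒ concave.

concave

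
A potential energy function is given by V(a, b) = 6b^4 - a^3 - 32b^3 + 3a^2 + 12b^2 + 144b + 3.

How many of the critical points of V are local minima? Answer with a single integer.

2

V separates as a function of a plus a function of b, so ∇V=0 decouples.
∂V/∂a = -3a(a - 2) = 0 at a ∈ {0, 2}; ∂V/∂b = 24(b - 3)(b - 2)(b + 1) = 0 at b ∈ {-1, 2, 3}.
The Hessian is diagonal: diag(V_aa, V_bb). Second derivatives: V_aa(0)=6, V_aa(2)=-6; V_bb(-1)=288, V_bb(2)=-72, V_bb(3)=96.
Local minima occur where both diagonal entries positive: (0, -1), (0, 3). Count: 2.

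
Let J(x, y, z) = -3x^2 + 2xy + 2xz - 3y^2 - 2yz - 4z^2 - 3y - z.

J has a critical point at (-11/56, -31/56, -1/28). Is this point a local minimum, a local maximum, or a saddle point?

local maximum

The Hessian is constant: H = [[-6, 2, 2], [2, -6, -2], [2, -2, -8]].
Leading principal minors: Δ₁ = -6, Δ₂ = 32, Δ₃ = -224.
The minors alternate sign starting negative (−, +, −), so H is negative definite: a local maximum.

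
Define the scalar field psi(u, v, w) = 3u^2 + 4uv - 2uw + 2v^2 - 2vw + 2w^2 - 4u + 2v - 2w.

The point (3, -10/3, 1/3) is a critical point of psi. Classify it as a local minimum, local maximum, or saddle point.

local minimum

The Hessian is constant: H = [[6, 4, -2], [4, 4, -2], [-2, -2, 4]].
Leading principal minors: Δ₁ = 6, Δ₂ = 8, Δ₃ = 24.
All leading minors are positive, so H is positive definite: a local minimum.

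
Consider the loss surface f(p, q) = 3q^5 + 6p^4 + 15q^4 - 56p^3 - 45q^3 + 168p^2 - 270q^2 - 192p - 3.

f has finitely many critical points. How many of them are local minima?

4

f separates as a function of p plus a function of q, so ∇f=0 decouples.
∂f/∂p = 24(p - 4)(p - 2)(p - 1) = 0 at p ∈ {1, 2, 4}; ∂f/∂q = 15q(q - 3)(q + 3)(q + 4) = 0 at q ∈ {-4, -3, 0, 3}.
The Hessian is diagonal: diag(f_pp, f_qq). Second derivatives: f_pp(1)=72, f_pp(2)=-48, f_pp(4)=144; f_qq(-4)=-420, f_qq(-3)=270, f_qq(0)=-540, f_qq(3)=1890.
Local minima occur where both diagonal entries positive: (1, -3), (1, 3), (4, -3), (4, 3). Count: 4.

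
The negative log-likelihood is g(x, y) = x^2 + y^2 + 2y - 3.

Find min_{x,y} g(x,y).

g(x,y) separates as P(x) + Q(y) − 3, so its minimum is min P + min Q − 3.
P'(x) = 2x vanishes at x ∈ {0}; Q'(y) = 2y + 2 vanishes at y ∈ {-1}.
Local minima of P (where P''>0): P(0)=0. Local minima of Q: Q(-1)=-1.
So the global minimum of g is P(0) + Q(-1) − 3 = 0 − 1 − 3 = -4, attained at (0, -1).

-4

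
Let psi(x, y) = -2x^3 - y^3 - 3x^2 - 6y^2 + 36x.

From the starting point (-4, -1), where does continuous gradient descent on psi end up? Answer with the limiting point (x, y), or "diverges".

psi is separable, so gradient descent decouples: x follows -∂psi/∂x, y follows -∂psi/∂y.
∂psi/∂x = -6(x - 2)(x + 3); at x=-4 this is -36, so x increases.
∂psi/∂y = -3y(y + 4); at y=-1 this is 9, so y decreases.
x converges to its nearest critical value -3 (a local min of the x-part); y converges to -4. The iterate converges to (-3, -4).

(-3, -4)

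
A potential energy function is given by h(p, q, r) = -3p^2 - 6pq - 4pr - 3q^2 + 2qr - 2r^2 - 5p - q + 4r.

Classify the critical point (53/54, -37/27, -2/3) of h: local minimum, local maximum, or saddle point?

saddle point

The Hessian is constant: H = [[-6, -6, -4], [-6, -6, 2], [-4, 2, -4]].
Leading principal minors: Δ₁ = -6, Δ₂ = 0, Δ₃ = 216.
The minors fit neither the all-positive nor the alternating-sign pattern, so H is indefinite: a saddle point.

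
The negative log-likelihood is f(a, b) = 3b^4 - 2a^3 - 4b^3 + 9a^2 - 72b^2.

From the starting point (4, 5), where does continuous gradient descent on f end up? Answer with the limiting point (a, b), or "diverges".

f is separable, so gradient descent decouples: a follows -∂f/∂a, b follows -∂f/∂b.
∂f/∂a = -6a(a - 3); at a=4 this is -24, so a increases.
∂f/∂b = 12b(b - 4)(b + 3); at b=5 this is 480, so b decreases.
The a-coordinate has no critical point in that direction and runs off to infinity.

diverges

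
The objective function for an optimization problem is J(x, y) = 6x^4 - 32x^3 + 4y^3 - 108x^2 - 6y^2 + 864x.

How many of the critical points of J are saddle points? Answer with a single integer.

3

J separates as a function of x plus a function of y, so ∇J=0 decouples.
∂J/∂x = 24(x - 4)(x - 3)(x + 3) = 0 at x ∈ {-3, 3, 4}; ∂J/∂y = 12y(y - 1) = 0 at y ∈ {0, 1}.
The Hessian is diagonal: diag(J_xx, J_yy). Second derivatives: J_xx(-3)=1008, J_xx(3)=-144, J_xx(4)=168; J_yy(0)=-12, J_yy(1)=12.
Saddle points occur where the two diagonal entries have opposite signs: (-3, 0), (3, 1), (4, 0). Count: 3.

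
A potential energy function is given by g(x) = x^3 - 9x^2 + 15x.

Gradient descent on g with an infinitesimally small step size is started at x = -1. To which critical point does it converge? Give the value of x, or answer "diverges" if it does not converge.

diverges

g'(x) = 3(x - 5)(x - 1), so g'(-1) = 36.
Gradient descent moves in the -g' direction, i.e. x is decreasing.
There is no critical point below x=-1, and g' keeps the same sign, so the iterate runs off to −∞.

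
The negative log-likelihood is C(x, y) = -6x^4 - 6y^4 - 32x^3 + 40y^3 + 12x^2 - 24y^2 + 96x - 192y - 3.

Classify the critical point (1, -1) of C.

The mixed partial ∂²C/∂x∂y is 0, so the Hessian at any point is diag(C_xx, C_yy) = diag(24(-3x^2 - 8x + 1), 24(-3y^2 + 10y - 2)).
At (1, -1): H = diag(-240, -360).
Both eigenvalues are negative, so H is negative definite: a local maximum.

local maximum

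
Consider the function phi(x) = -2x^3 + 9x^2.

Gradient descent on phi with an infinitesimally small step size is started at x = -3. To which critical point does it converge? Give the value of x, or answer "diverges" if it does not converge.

phi'(x) = -6x(x - 3), so phi'(-3) = -108.
Gradient descent moves in the -phi' direction, i.e. x is increasing.
The nearest critical point in that direction is x = 0, where phi'' = 18 > 0 (a local minimum). The iterate converges there.

0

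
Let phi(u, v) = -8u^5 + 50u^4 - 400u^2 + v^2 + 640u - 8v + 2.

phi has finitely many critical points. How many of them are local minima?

phi separates as a function of u plus a function of v, so ∇phi=0 decouples.
∂phi/∂u = -40(u - 4)(u - 2)(u - 1)(u + 2) = 0 at u ∈ {-2, 1, 2, 4}; ∂phi/∂v = 2(v - 4) = 0 at v ∈ {4}.
The Hessian is diagonal: diag(phi_uu, phi_vv). Second derivatives: phi_uu(-2)=2880, phi_uu(1)=-360, phi_uu(2)=320, phi_uu(4)=-1440; phi_vv(4)=2.
Local minima occur where both diagonal entries positive: (-2, 4), (2, 4). Count: 2.

2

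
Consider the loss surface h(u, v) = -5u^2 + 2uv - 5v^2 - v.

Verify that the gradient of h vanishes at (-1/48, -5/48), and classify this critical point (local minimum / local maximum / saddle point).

∇h = (-10u + 2v, 2u - 10v - 1); substituting (-1/48, -5/48) gives ∇h = (0, 0), so (-1/48, -5/48) is indeed a critical point.
The Hessian of h is constant: H = [[-10, 2], [2, -10]].
det(H) = (-10)·(-10) − 2² = 96.
det(H) > 0 and tr(H) = -20 < 0, so H is negative definite and the point is a local maximum.

local maximum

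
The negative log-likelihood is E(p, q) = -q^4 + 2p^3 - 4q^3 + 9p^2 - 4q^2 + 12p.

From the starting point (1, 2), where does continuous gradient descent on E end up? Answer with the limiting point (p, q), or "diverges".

diverges

E is separable, so gradient descent decouples: p follows -∂E/∂p, q follows -∂E/∂q.
∂E/∂p = 6(p + 1)(p + 2); at p=1 this is 36, so p decreases.
∂E/∂q = -4q(q + 1)(q + 2); at q=2 this is -96, so q increases.
The q-coordinate has no critical point in that direction and runs off to infinity.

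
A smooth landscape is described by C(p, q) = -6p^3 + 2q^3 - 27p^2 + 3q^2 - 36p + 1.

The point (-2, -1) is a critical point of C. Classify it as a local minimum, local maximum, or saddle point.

saddle point

The mixed partial ∂²C/∂p∂q is 0, so the Hessian at any point is diag(C_pp, C_qq) = diag(-18(2p + 3), 6(2q + 1)).
At (-2, -1): H = diag(18, -6).
The eigenvalues have opposite signs, so H is indefinite: a saddle point.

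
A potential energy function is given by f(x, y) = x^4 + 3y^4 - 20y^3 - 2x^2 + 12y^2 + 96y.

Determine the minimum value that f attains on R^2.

-62

f(x,y) separates as P(x) + Q(y), so its minimum is min P + min Q.
P'(x) = 4x(x - 1)(x + 1) vanishes at x ∈ {-1, 0, 1}; Q'(y) = 12(y - 4)(y - 2)(y + 1) vanishes at y ∈ {-1, 2, 4}.
Local minima of P (where P''>0): P(-1)=-1, P(1)=-1. Local minima of Q: Q(-1)=-61, Q(4)=64.
So the global minimum of f is P(-1) + Q(-1) = -1 − 61 = -62, attained at (-1, -1).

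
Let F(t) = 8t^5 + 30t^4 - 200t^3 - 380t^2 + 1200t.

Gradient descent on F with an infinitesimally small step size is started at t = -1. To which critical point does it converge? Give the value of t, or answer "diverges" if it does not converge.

-2

F'(t) = 40(t - 3)(t - 1)(t + 2)(t + 5), so F'(-1) = 1280.
Gradient descent moves in the -F' direction, i.e. t is decreasing.
The nearest critical point in that direction is t = -2, where F'' = 1800 > 0 (a local minimum). The iterate converges there.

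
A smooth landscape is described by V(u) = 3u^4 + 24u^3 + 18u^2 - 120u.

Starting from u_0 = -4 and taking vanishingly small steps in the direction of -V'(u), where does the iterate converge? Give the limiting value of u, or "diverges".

V'(u) = 12(u - 1)(u + 2)(u + 5), so V'(-4) = 120.
Gradient descent moves in the -V' direction, i.e. u is decreasing.
The nearest critical point in that direction is u = -5, where V'' = 216 > 0 (a local minimum). The iterate converges there.

-5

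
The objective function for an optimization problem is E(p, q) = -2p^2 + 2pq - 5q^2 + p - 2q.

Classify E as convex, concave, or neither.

concave

E is quadratic, so its Hessian is the constant matrix H = [[-4, 2], [2, -10]].
det(H) = 36, tr(H) = -14.
det(H) > 0 and tr(H) < 0, so H is negative definite everywhere: concave.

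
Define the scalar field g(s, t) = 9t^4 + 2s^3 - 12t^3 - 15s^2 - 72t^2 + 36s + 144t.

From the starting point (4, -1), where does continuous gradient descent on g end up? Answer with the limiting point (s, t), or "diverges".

(3, -2)

g is separable, so gradient descent decouples: s follows -∂g/∂s, t follows -∂g/∂t.
∂g/∂s = 6(s - 3)(s - 2); at s=4 this is 12, so s decreases.
∂g/∂t = 36(t - 2)(t - 1)(t + 2); at t=-1 this is 216, so t decreases.
s converges to its nearest critical value 3 (a local min of the s-part); t converges to -2. The iterate converges to (3, -2).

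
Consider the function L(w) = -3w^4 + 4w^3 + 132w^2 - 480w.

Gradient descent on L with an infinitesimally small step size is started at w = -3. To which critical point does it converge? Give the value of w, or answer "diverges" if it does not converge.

2

L'(w) = -12(w - 4)(w - 2)(w + 5), so L'(-3) = -840.
Gradient descent moves in the -L' direction, i.e. w is increasing.
The nearest critical point in that direction is w = 2, where L'' = 168 > 0 (a local minimum). The iterate converges there.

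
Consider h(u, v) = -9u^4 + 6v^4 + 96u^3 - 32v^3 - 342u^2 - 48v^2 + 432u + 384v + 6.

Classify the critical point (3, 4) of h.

The mixed partial ∂²h/∂u∂v is 0, so the Hessian at any point is diag(h_uu, h_vv) = diag(36(-3u^2 + 16u - 19), 24(3v^2 - 8v - 4)).
At (3, 4): H = diag(72, 288).
Both eigenvalues are positive, so H is positive definite: a local minimum.

local minimum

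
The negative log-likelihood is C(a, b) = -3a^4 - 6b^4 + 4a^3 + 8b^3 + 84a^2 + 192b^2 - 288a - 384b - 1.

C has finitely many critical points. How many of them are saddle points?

4

C separates as a function of a plus a function of b, so ∇C=0 decouples.
∂C/∂a = -12(a - 3)(a - 2)(a + 4) = 0 at a ∈ {-4, 2, 3}; ∂C/∂b = -24(b - 4)(b - 1)(b + 4) = 0 at b ∈ {-4, 1, 4}.
The Hessian is diagonal: diag(C_aa, C_bb). Second derivatives: C_aa(-4)=-504, C_aa(2)=72, C_aa(3)=-84; C_bb(-4)=-960, C_bb(1)=360, C_bb(4)=-576.
Saddle points occur where the two diagonal entries have opposite signs: (-4, 1), (2, -4), (2, 4), (3, 1). Count: 4.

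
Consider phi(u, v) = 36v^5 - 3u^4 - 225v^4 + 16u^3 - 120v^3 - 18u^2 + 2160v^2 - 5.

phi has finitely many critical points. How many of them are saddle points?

6

phi separates as a function of u plus a function of v, so ∇phi=0 decouples.
∂phi/∂u = -12u(u - 3)(u - 1) = 0 at u ∈ {0, 1, 3}; ∂phi/∂v = 180v(v - 4)(v - 3)(v + 2) = 0 at v ∈ {-2, 0, 3, 4}.
The Hessian is diagonal: diag(phi_uu, phi_vv). Second derivatives: phi_uu(0)=-36, phi_uu(1)=24, phi_uu(3)=-72; phi_vv(-2)=-10800, phi_vv(0)=4320, phi_vv(3)=-2700, phi_vv(4)=4320.
Saddle points occur where the two diagonal entries have opposite signs: (0, 0), (0, 4), (1, -2), (1, 3), (3, 0), (3, 4). Count: 6.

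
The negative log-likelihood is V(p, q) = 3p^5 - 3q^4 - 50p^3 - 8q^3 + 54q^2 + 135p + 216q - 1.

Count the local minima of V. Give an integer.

2

V separates as a function of p plus a function of q, so ∇V=0 decouples.
∂V/∂p = 15(p - 3)(p - 1)(p + 1)(p + 3) = 0 at p ∈ {-3, -1, 1, 3}; ∂V/∂q = -12(q - 3)(q + 2)(q + 3) = 0 at q ∈ {-3, -2, 3}.
The Hessian is diagonal: diag(V_pp, V_qq). Second derivatives: V_pp(-3)=-720, V_pp(-1)=240, V_pp(1)=-240, V_pp(3)=720; V_qq(-3)=-72, V_qq(-2)=60, V_qq(3)=-360.
Local minima occur where both diagonal entries positive: (-1, -2), (3, -2). Count: 2.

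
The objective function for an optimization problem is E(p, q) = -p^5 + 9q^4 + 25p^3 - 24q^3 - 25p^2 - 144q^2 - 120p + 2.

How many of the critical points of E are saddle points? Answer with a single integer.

6

E separates as a function of p plus a function of q, so ∇E=0 decouples.
∂E/∂p = -5(p - 3)(p - 2)(p + 1)(p + 4) = 0 at p ∈ {-4, -1, 2, 3}; ∂E/∂q = 36q(q - 4)(q + 2) = 0 at q ∈ {-2, 0, 4}.
The Hessian is diagonal: diag(E_pp, E_qq). Second derivatives: E_pp(-4)=630, E_pp(-1)=-180, E_pp(2)=90, E_pp(3)=-140; E_qq(-2)=432, E_qq(0)=-288, E_qq(4)=864.
Saddle points occur where the two diagonal entries have opposite signs: (-4, 0), (-1, -2), (-1, 4), (2, 0), (3, -2), (3, 4). Count: 6.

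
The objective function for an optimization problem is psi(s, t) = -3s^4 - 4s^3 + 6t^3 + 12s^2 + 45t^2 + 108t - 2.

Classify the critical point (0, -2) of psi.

The mixed partial ∂²psi/∂s∂t is 0, so the Hessian at any point is diag(psi_ss, psi_tt) = diag(12(-3s^2 - 2s + 2), 18(2t + 5)).
At (0, -2): H = diag(24, 18).
Both eigenvalues are positive, so H is positive definite: a local minimum.

local minimum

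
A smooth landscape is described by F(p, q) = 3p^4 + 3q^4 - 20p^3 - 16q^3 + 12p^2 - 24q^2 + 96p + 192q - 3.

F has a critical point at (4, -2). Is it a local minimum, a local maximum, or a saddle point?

local minimum

The mixed partial ∂²F/∂p∂q is 0, so the Hessian at any point is diag(F_pp, F_qq) = diag(12(3p^2 - 10p + 2), 12(3q^2 - 8q - 4)).
At (4, -2): H = diag(120, 288).
Both eigenvalues are positive, so H is positive definite: a local minimum.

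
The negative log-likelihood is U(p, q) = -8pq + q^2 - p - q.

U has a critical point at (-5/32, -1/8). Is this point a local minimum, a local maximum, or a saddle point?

The Hessian of U is constant: H = [[0, -8], [-8, 2]].
det(H) = 0·2 − (-8)² = -64.
Since det(H) < 0, H is indefinite and the critical point is a saddle point.

saddle point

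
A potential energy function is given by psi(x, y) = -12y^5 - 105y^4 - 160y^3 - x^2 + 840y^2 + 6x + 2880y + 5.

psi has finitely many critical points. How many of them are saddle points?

2

psi separates as a function of x plus a function of y, so ∇psi=0 decouples.
∂psi/∂x = -2(x - 3) = 0 at x ∈ {3}; ∂psi/∂y = -60(y - 2)(y + 2)(y + 3)(y + 4) = 0 at y ∈ {-4, -3, -2, 2}.
The Hessian is diagonal: diag(psi_xx, psi_yy). Second derivatives: psi_xx(3)=-2; psi_yy(-4)=720, psi_yy(-3)=-300, psi_yy(-2)=480, psi_yy(2)=-7200.
Saddle points occur where the two diagonal entries have opposite signs: (3, -4), (3, -2). Count: 2.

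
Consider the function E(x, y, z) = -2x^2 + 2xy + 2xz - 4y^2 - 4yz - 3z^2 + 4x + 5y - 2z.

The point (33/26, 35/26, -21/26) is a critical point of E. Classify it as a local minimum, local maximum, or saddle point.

local maximum

The Hessian is constant: H = [[-4, 2, 2], [2, -8, -4], [2, -4, -6]].
Leading principal minors: Δ₁ = -4, Δ₂ = 28, Δ₃ = -104.
The minors alternate sign starting negative (−, +, −), so H is negative definite: a local maximum.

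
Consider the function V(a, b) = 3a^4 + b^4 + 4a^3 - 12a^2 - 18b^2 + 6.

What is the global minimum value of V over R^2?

V(a,b) separates as P(a) + Q(b) + 6, so its minimum is min P + min Q + 6.
P'(a) = 12a(a - 1)(a + 2) vanishes at a ∈ {-2, 0, 1}; Q'(b) = 4b(b - 3)(b + 3) vanishes at b ∈ {-3, 0, 3}.
Local minima of P (where P''>0): P(-2)=-32, P(1)=-5. Local minima of Q: Q(-3)=-81, Q(3)=-81.
So the global minimum of V is P(-2) + Q(-3) + 6 = -32 − 81 + 6 = -107, attained at (-2, -3).

-107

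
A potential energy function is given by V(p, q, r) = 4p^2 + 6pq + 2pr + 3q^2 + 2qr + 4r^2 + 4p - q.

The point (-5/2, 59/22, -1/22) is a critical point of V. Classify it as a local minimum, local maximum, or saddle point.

local minimum

The Hessian is constant: H = [[8, 6, 2], [6, 6, 2], [2, 2, 8]].
Leading principal minors: Δ₁ = 8, Δ₂ = 12, Δ₃ = 88.
All leading minors are positive, so H is positive definite: a local minimum.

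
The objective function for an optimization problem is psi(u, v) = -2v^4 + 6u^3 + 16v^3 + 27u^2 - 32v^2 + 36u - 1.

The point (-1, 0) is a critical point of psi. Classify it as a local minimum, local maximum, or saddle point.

saddle point

The mixed partial ∂²psi/∂u∂v is 0, so the Hessian at any point is diag(psi_uu, psi_vv) = diag(18(2u + 3), 8(-3v^2 + 12v - 8)).
At (-1, 0): H = diag(18, -64).
The eigenvalues have opposite signs, so H is indefinite: a saddle point.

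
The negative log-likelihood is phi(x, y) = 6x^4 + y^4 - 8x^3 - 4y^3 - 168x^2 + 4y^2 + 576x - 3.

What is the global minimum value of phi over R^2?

phi(x,y) separates as P(x) + Q(y) − 3, so its minimum is min P + min Q − 3.
P'(x) = 24(x - 3)(x - 2)(x + 4) vanishes at x ∈ {-4, 2, 3}; Q'(y) = 4y(y - 2)(y - 1) vanishes at y ∈ {0, 1, 2}.
Local minima of P (where P''>0): P(-4)=-2944, P(3)=486. Local minima of Q: Q(0)=0, Q(2)=0.
So the global minimum of phi is P(-4) + Q(0) − 3 = -2944 + 0 − 3 = -2947, attained at (-4, 0).

-2947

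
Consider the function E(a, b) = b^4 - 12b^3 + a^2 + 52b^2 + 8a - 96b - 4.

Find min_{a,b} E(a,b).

E(a,b) separates as P(a) + Q(b) − 4, so its minimum is min P + min Q − 4.
P'(a) = 2a + 8 vanishes at a ∈ {-4}; Q'(b) = 4(b - 4)(b - 3)(b - 2) vanishes at b ∈ {2, 3, 4}.
Local minima of P (where P''>0): P(-4)=-16. Local minima of Q: Q(2)=-64, Q(4)=-64.
So the global minimum of E is P(-4) + Q(2) − 4 = -16 − 64 − 4 = -84, attained at (-4, 2).

-84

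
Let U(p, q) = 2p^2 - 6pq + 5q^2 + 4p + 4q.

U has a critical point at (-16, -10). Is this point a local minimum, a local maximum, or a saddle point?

The Hessian of U is constant: H = [[4, -6], [-6, 10]].
det(H) = 4·10 − (-6)² = 4.
det(H) > 0 and tr(H) = 14 > 0, so H is positive definite and the point is a local minimum.

local minimum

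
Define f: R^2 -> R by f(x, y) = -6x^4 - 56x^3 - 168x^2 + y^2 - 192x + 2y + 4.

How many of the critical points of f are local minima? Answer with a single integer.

f separates as a function of x plus a function of y, so ∇f=0 decouples.
∂f/∂x = -24(x + 1)(x + 2)(x + 4) = 0 at x ∈ {-4, -2, -1}; ∂f/∂y = 2(y + 1) = 0 at y ∈ {-1}.
The Hessian is diagonal: diag(f_xx, f_yy). Second derivatives: f_xx(-4)=-144, f_xx(-2)=48, f_xx(-1)=-72; f_yy(-1)=2.
Local minima occur where both diagonal entries positive: (-2, -1). Count: 1.

1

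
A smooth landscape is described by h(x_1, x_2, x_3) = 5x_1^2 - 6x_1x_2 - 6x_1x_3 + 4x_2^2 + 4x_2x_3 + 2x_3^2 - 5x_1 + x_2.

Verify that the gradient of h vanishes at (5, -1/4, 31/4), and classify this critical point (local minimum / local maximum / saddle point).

∇h = (10x_1 - 6x_2 - 6x_3 - 5, -6x_1 + 8x_2 + 4x_3 + 1, -6x_1 + 4x_2 + 4x_3); substituting (5, -1/4, 31/4) gives ∇h = (0, 0, 0), so (5, -1/4, 31/4) is indeed a critical point.
The Hessian is constant: H = [[10, -6, -6], [-6, 8, 4], [-6, 4, 4]].
Leading principal minors: Δ₁ = 10, Δ₂ = 44, Δ₃ = 16.
All leading minors are positive, so H is positive definite: a local minimum.

local minimum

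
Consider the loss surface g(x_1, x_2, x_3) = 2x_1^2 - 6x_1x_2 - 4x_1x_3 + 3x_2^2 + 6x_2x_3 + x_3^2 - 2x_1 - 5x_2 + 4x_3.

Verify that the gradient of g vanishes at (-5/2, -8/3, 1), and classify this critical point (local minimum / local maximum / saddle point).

saddle point

∇g = (4x_1 - 6x_2 - 4x_3 - 2, -6x_1 + 6x_2 + 6x_3 - 5, -4x_1 + 6x_2 + 2x_3 + 4); substituting (-5/2, -8/3, 1) gives ∇g = (0, 0, 0), so (-5/2, -8/3, 1) is indeed a critical point.
The Hessian is constant: H = [[4, -6, -4], [-6, 6, 6], [-4, 6, 2]].
Leading principal minors: Δ₁ = 4, Δ₂ = -12, Δ₃ = 24.
The minors fit neither the all-positive nor the alternating-sign pattern, so H is indefinite: a saddle point.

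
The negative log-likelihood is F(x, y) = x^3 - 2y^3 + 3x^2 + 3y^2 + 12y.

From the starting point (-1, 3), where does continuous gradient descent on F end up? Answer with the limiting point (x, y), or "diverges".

diverges

F is separable, so gradient descent decouples: x follows -∂F/∂x, y follows -∂F/∂y.
∂F/∂x = 3x(x + 2); at x=-1 this is -3, so x increases.
∂F/∂y = -6(y - 2)(y + 1); at y=3 this is -24, so y increases.
The y-coordinate has no critical point in that direction and runs off to infinity.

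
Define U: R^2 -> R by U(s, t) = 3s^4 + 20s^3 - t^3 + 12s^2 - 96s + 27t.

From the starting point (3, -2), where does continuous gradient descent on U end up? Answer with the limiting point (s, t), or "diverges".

(1, -3)

U is separable, so gradient descent decouples: s follows -∂U/∂s, t follows -∂U/∂t.
∂U/∂s = 12(s - 1)(s + 2)(s + 4); at s=3 this is 840, so s decreases.
∂U/∂t = -3(t - 3)(t + 3); at t=-2 this is 15, so t decreases.
s converges to its nearest critical value 1 (a local min of the s-part); t converges to -3. The iterate converges to (1, -3).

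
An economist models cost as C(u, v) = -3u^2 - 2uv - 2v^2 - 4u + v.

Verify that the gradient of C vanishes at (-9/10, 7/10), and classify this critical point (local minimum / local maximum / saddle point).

local maximum

∇C = (-6u - 2v - 4, -2u - 4v + 1); substituting (-9/10, 7/10) gives ∇C = (0, 0), so (-9/10, 7/10) is indeed a critical point.
The Hessian of C is constant: H = [[-6, -2], [-2, -4]].
det(H) = (-6)·(-4) − (-2)² = 20.
det(H) > 0 and tr(H) = -10 < 0, so H is negative definite and the point is a local maximum.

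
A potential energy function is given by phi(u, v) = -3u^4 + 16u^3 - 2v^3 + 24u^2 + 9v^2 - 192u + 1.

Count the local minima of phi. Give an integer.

1

phi separates as a function of u plus a function of v, so ∇phi=0 decouples.
∂phi/∂u = -12(u - 4)(u - 2)(u + 2) = 0 at u ∈ {-2, 2, 4}; ∂phi/∂v = -6v(v - 3) = 0 at v ∈ {0, 3}.
The Hessian is diagonal: diag(phi_uu, phi_vv). Second derivatives: phi_uu(-2)=-288, phi_uu(2)=96, phi_uu(4)=-144; phi_vv(0)=18, phi_vv(3)=-18.
Local minima occur where both diagonal entries positive: (2, 0). Count: 1.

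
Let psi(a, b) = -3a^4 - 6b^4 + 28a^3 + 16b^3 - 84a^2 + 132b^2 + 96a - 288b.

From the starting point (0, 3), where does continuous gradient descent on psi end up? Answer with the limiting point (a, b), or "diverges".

psi is separable, so gradient descent decouples: a follows -∂psi/∂a, b follows -∂psi/∂b.
∂psi/∂a = -12(a - 4)(a - 2)(a - 1); at a=0 this is 96, so a decreases.
∂psi/∂b = -24(b - 4)(b - 1)(b + 3); at b=3 this is 288, so b decreases.
The a-coordinate has no critical point in that direction and runs off to infinity.

diverges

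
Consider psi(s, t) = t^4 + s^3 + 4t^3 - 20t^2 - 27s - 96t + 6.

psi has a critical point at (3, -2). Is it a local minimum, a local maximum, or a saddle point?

The mixed partial ∂²psi/∂s∂t is 0, so the Hessian at any point is diag(psi_ss, psi_tt) = diag(6s, 4(3t^2 + 6t - 10)).
At (3, -2): H = diag(18, -40).
The eigenvalues have opposite signs, so H is indefinite: a saddle point.

saddle point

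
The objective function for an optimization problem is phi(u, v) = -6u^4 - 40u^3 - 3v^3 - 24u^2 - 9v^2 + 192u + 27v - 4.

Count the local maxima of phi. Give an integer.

2

phi separates as a function of u plus a function of v, so ∇phi=0 decouples.
∂phi/∂u = -24(u - 1)(u + 2)(u + 4) = 0 at u ∈ {-4, -2, 1}; ∂phi/∂v = -9(v - 1)(v + 3) = 0 at v ∈ {-3, 1}.
The Hessian is diagonal: diag(phi_uu, phi_vv). Second derivatives: phi_uu(-4)=-240, phi_uu(-2)=144, phi_uu(1)=-360; phi_vv(-3)=36, phi_vv(1)=-36.
Local maxima occur where both diagonal entries negative: (-4, 1), (1, 1). Count: 2.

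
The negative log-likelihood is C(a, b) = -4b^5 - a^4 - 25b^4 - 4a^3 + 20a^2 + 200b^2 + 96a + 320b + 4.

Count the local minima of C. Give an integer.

2

C separates as a function of a plus a function of b, so ∇C=0 decouples.
∂C/∂a = -4(a - 3)(a + 2)(a + 4) = 0 at a ∈ {-4, -2, 3}; ∂C/∂b = -20(b - 2)(b + 1)(b + 2)(b + 4) = 0 at b ∈ {-4, -2, -1, 2}.
The Hessian is diagonal: diag(C_aa, C_bb). Second derivatives: C_aa(-4)=-56, C_aa(-2)=40, C_aa(3)=-140; C_bb(-4)=720, C_bb(-2)=-160, C_bb(-1)=180, C_bb(2)=-1440.
Local minima occur where both diagonal entries positive: (-2, -4), (-2, -1). Count: 2.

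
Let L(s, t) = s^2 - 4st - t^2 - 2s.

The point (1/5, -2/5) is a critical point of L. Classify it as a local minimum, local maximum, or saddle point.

saddle point

The Hessian of L is constant: H = [[2, -4], [-4, -2]].
det(H) = 2·(-2) − (-4)² = -20.
Since det(H) < 0, H is indefinite and the critical point is a saddle point.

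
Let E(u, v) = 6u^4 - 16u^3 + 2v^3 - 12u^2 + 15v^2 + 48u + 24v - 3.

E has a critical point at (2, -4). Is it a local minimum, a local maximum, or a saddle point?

saddle point

The mixed partial ∂²E/∂u∂v is 0, so the Hessian at any point is diag(E_uu, E_vv) = diag(24(3u^2 - 4u - 1), 6(2v + 5)).
At (2, -4): H = diag(72, -18).
The eigenvalues have opposite signs, so H is indefinite: a saddle point.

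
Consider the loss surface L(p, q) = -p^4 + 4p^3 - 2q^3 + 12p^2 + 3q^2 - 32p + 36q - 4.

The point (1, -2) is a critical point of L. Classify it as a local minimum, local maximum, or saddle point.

The mixed partial ∂²L/∂p∂q is 0, so the Hessian at any point is diag(L_pp, L_qq) = diag(12(-p^2 + 2p + 2), 6(-2q + 1)).
At (1, -2): H = diag(36, 30).
Both eigenvalues are positive, so H is positive definite: a local minimum.

local minimum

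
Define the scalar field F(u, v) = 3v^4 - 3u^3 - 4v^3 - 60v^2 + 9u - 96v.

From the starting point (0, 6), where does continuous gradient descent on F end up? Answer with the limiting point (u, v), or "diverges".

F is separable, so gradient descent decouples: u follows -∂F/∂u, v follows -∂F/∂v.
∂F/∂u = -9(u - 1)(u + 1); at u=0 this is 9, so u decreases.
∂F/∂v = 12(v - 4)(v + 1)(v + 2); at v=6 this is 1344, so v decreases.
u converges to its nearest critical value -1 (a local min of the u-part); v converges to 4. The iterate converges to (-1, 4).

(-1, 4)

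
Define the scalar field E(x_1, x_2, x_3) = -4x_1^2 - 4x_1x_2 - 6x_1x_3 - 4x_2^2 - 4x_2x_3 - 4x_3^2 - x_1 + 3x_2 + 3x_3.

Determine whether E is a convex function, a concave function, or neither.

E is quadratic, so its Hessian is the constant matrix H = [[-8, -4, -6], [-4, -8, -4], [-6, -4, -8]].
Leading principal minors: -8, 48, -160.
Signs alternate −, +, − ⇒ H ≺ 0 ⇒ concave.

concave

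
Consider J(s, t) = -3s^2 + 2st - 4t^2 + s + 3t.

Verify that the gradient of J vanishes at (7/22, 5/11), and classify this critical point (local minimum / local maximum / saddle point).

local maximum

∇J = (-6s + 2t + 1, 2s - 8t + 3); substituting (7/22, 5/11) gives ∇J = (0, 0), so (7/22, 5/11) is indeed a critical point.
The Hessian of J is constant: H = [[-6, 2], [2, -8]].
det(H) = (-6)·(-8) − 2² = 44.
det(H) > 0 and tr(H) = -14 < 0, so H is negative definite and the point is a local maximum.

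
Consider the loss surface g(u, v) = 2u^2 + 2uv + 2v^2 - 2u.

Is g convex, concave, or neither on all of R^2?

g is quadratic, so its Hessian is the constant matrix H = [[4, 2], [2, 4]].
det(H) = 12, tr(H) = 8.
det(H) > 0 and tr(H) > 0, so H is positive definite everywhere: convex.

convex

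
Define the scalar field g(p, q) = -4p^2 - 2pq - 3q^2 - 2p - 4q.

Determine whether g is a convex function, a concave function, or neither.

g is quadratic, so its Hessian is the constant matrix H = [[-8, -2], [-2, -6]].
det(H) = 44, tr(H) = -14.
det(H) > 0 and tr(H) < 0, so H is negative definite everywhere: concave.

concave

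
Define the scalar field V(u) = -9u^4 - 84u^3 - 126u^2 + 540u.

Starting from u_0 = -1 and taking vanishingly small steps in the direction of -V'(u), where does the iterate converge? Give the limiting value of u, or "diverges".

-3

V'(u) = -36(u - 1)(u + 3)(u + 5), so V'(-1) = 576.
Gradient descent moves in the -V' direction, i.e. u is decreasing.
The nearest critical point in that direction is u = -3, where V'' = 288 > 0 (a local minimum). The iterate converges there.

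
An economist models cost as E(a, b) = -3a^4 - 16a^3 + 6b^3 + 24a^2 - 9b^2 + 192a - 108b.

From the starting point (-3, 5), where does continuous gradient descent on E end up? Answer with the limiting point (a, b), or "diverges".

E is separable, so gradient descent decouples: a follows -∂E/∂a, b follows -∂E/∂b.
∂E/∂a = -12(a - 2)(a + 2)(a + 4); at a=-3 this is -60, so a increases.
∂E/∂b = 18(b - 3)(b + 2); at b=5 this is 252, so b decreases.
a converges to its nearest critical value -2 (a local min of the a-part); b converges to 3. The iterate converges to (-2, 3).

(-2, 3)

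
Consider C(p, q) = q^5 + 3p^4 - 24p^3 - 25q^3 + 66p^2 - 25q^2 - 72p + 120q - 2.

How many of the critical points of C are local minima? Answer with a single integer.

4

C separates as a function of p plus a function of q, so ∇C=0 decouples.
∂C/∂p = 12(p - 3)(p - 2)(p - 1) = 0 at p ∈ {1, 2, 3}; ∂C/∂q = 5(q - 4)(q - 1)(q + 2)(q + 3) = 0 at q ∈ {-3, -2, 1, 4}.
The Hessian is diagonal: diag(C_pp, C_qq). Second derivatives: C_pp(1)=24, C_pp(2)=-12, C_pp(3)=24; C_qq(-3)=-140, C_qq(-2)=90, C_qq(1)=-180, C_qq(4)=630.
Local minima occur where both diagonal entries positive: (1, -2), (1, 4), (3, -2), (3, 4). Count: 4.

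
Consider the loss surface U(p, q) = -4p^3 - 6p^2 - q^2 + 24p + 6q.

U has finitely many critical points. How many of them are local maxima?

1

U separates as a function of p plus a function of q, so ∇U=0 decouples.
∂U/∂p = -12(p - 1)(p + 2) = 0 at p ∈ {-2, 1}; ∂U/∂q = -2(q - 3) = 0 at q ∈ {3}.
The Hessian is diagonal: diag(U_pp, U_qq). Second derivatives: U_pp(-2)=36, U_pp(1)=-36; U_qq(3)=-2.
Local maxima occur where both diagonal entries negative: (1, 3). Count: 1.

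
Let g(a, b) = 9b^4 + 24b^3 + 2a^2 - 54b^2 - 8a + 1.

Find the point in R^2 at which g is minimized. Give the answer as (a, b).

g(a,b) separates as P(a) + Q(b) + 1, so its minimum is min P + min Q + 1.
P'(a) = 4a - 8 vanishes at a ∈ {2}; Q'(b) = 36b(b - 1)(b + 3) vanishes at b ∈ {-3, 0, 1}.
Local minima of P (where P''>0): P(2)=-8. Local minima of Q: Q(-3)=-405, Q(1)=-21.
So the global minimum of g is P(2) + Q(-3) + 1 = -8 − 405 + 1 = -412, attained at (2, -3).

(2, -3)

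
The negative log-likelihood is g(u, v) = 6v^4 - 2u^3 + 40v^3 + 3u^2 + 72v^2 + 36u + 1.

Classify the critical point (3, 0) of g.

The mixed partial ∂²g/∂u∂v is 0, so the Hessian at any point is diag(g_uu, g_vv) = diag(6(-2u + 1), 24(3v^2 + 10v + 6)).
At (3, 0): H = diag(-30, 144).
The eigenvalues have opposite signs, so H is indefinite: a saddle point.

saddle point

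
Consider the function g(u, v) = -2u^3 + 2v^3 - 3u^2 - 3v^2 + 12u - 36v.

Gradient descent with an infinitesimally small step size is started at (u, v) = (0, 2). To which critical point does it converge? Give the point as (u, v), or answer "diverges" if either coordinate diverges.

g is separable, so gradient descent decouples: u follows -∂g/∂u, v follows -∂g/∂v.
∂g/∂u = -6(u - 1)(u + 2); at u=0 this is 12, so u decreases.
∂g/∂v = 6(v - 3)(v + 2); at v=2 this is -24, so v increases.
u converges to its nearest critical value -2 (a local min of the u-part); v converges to 3. The iterate converges to (-2, 3).

(-2, 3)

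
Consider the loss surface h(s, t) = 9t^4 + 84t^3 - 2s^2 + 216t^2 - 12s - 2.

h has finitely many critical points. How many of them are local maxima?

1

h separates as a function of s plus a function of t, so ∇h=0 decouples.
∂h/∂s = -4(s + 3) = 0 at s ∈ {-3}; ∂h/∂t = 36t(t + 3)(t + 4) = 0 at t ∈ {-4, -3, 0}.
The Hessian is diagonal: diag(h_ss, h_tt). Second derivatives: h_ss(-3)=-4; h_tt(-4)=144, h_tt(-3)=-108, h_tt(0)=432.
Local maxima occur where both diagonal entries negative: (-3, -3). Count: 1.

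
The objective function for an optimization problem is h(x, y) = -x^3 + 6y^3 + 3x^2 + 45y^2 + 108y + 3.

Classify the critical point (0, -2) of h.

The mixed partial ∂²h/∂x∂y is 0, so the Hessian at any point is diag(h_xx, h_yy) = diag(6(-x + 1), 18(2y + 5)).
At (0, -2): H = diag(6, 18).
Both eigenvalues are positive, so H is positive definite: a local minimum.

local minimum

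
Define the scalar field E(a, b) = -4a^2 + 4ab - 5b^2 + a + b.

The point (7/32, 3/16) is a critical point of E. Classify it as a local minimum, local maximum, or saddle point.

local maximum

The Hessian of E is constant: H = [[-8, 4], [4, -10]].
det(H) = (-8)·(-10) − 4² = 64.
det(H) > 0 and tr(H) = -18 < 0, so H is negative definite and the point is a local maximum.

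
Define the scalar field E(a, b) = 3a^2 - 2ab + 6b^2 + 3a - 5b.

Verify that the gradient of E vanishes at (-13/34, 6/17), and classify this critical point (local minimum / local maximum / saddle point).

∇E = (6a - 2b + 3, -2a + 12b - 5); substituting (-13/34, 6/17) gives ∇E = (0, 0), so (-13/34, 6/17) is indeed a critical point.
The Hessian of E is constant: H = [[6, -2], [-2, 12]].
det(H) = 6·12 − (-2)² = 68.
det(H) > 0 and tr(H) = 18 > 0, so H is positive definite and the point is a local minimum.

local minimum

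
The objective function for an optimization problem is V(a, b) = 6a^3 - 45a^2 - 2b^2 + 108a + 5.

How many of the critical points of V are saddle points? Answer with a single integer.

V separates as a function of a plus a function of b, so ∇V=0 decouples.
∂V/∂a = 18(a - 3)(a - 2) = 0 at a ∈ {2, 3}; ∂V/∂b = -4b = 0 at b ∈ {0}.
The Hessian is diagonal: diag(V_aa, V_bb). Second derivatives: V_aa(2)=-18, V_aa(3)=18; V_bb(0)=-4.
Saddle points occur where the two diagonal entries have opposite signs: (3, 0). Count: 1.

1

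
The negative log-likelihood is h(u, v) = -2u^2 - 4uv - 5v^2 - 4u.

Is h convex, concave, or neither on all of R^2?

concave

h is quadratic, so its Hessian is the constant matrix H = [[-4, -4], [-4, -10]].
det(H) = 24, tr(H) = -14.
det(H) > 0 and tr(H) < 0, so H is negative definite everywhere: concave.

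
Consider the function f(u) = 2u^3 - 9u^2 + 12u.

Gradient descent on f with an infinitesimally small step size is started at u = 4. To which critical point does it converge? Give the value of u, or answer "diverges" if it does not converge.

f'(u) = 6(u - 2)(u - 1), so f'(4) = 36.
Gradient descent moves in the -f' direction, i.e. u is decreasing.
The nearest critical point in that direction is u = 2, where f'' = 6 > 0 (a local minimum). The iterate converges there.

2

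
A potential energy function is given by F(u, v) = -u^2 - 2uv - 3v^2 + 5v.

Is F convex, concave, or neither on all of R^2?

concave

F is quadratic, so its Hessian is the constant matrix H = [[-2, -2], [-2, -6]].
det(H) = 8, tr(H) = -8.
det(H) > 0 and tr(H) < 0, so H is negative definite everywhere: concave.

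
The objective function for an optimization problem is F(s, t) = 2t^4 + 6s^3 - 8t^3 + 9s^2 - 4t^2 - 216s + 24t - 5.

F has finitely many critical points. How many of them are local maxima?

1

F separates as a function of s plus a function of t, so ∇F=0 decouples.
∂F/∂s = 18(s - 3)(s + 4) = 0 at s ∈ {-4, 3}; ∂F/∂t = 8(t - 3)(t - 1)(t + 1) = 0 at t ∈ {-1, 1, 3}.
The Hessian is diagonal: diag(F_ss, F_tt). Second derivatives: F_ss(-4)=-126, F_ss(3)=126; F_tt(-1)=64, F_tt(1)=-32, F_tt(3)=64.
Local maxima occur where both diagonal entries negative: (-4, 1). Count: 1.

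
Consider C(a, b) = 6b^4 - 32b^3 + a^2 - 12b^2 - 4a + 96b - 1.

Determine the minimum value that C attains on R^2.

-325

C(a,b) separates as P(a) + Q(b) − 1, so its minimum is min P + min Q − 1.
P'(a) = 2a - 4 vanishes at a ∈ {2}; Q'(b) = 24(b - 4)(b - 1)(b + 1) vanishes at b ∈ {-1, 1, 4}.
Local minima of P (where P''>0): P(2)=-4. Local minima of Q: Q(-1)=-70, Q(4)=-320.
So the global minimum of C is P(2) + Q(4) − 1 = -4 − 320 − 1 = -325, attained at (2, 4).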